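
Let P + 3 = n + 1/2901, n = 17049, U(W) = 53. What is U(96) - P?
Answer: -49296694/2901 ≈ -16993.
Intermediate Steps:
P = 49450447/2901 (P = -3 + (17049 + 1/2901) = -3 + 49459150/2901 = 49450447/2901 ≈ 17046.)
U(96) - P = 53 - 1*49450447/2901 = 53 - 49450447/2901 = -49296694/2901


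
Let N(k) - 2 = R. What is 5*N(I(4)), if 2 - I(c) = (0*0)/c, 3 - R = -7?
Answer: 60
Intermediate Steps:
R = 10 (R = 3 - 1*(-7) = 3 + 7 = 10)
I(c) = 2 (I(c) = 2 - 0*0/c = 2 - 0/c = 2 - 1*0 = 2 + 0 = 2)
N(k) = 12 (N(k) = 2 + 10 = 12)
5*N(I(4)) = 5*12 = 60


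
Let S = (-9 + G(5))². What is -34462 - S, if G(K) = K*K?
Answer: -34718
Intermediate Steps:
G(K) = K²
S = 256 (S = (-9 + 5²)² = (-9 + 25)² = 16² = 256)
-34462 - S = -34462 - 1*256 = -34462 - 256 = -34718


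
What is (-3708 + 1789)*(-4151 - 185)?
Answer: 8320784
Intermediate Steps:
(-3708 + 1789)*(-4151 - 185) = -1919*(-4336) = 8320784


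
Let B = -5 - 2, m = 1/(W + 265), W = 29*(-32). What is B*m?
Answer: 7/663 ≈ 0.010558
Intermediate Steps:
W = -928
m = -1/663 (m = 1/(-928 + 265) = 1/(-663) = -1/663 ≈ -0.0015083)
B = -7
B*m = -7*(-1/663) = 7/663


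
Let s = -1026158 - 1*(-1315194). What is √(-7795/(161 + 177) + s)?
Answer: √195372746/26 ≈ 537.60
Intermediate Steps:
s = 289036 (s = -1026158 + 1315194 = 289036)
√(-7795/(161 + 177) + s) = √(-7795/(161 + 177) + 289036) = √(-7795/338 + 289036) = √(97686373/338) = √195372746/26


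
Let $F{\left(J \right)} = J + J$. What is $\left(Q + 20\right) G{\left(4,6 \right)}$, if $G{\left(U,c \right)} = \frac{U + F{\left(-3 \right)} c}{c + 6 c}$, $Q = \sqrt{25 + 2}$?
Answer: $- \frac{320}{21} - \frac{16 \sqrt{3}}{7} \approx -19.197$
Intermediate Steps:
$Q = 3 \sqrt{3}$ ($Q = \sqrt{27} = 3 \sqrt{3} \approx 5.1962$)
$F{\left(J \right)} = 2 J$
$G{\left(U,c \right)} = \frac{U - 6 c}{7 c}$ ($G{\left(U,c \right)} = \frac{U + 2 \left(-3\right) c}{c + 6 c} = \frac{U - 6 c}{7 c}$)
$\left(Q + 20\right) G{\left(4,6 \right)} = \left(3 \sqrt{3} + 20\right) \frac{4 - 36}{7 \cdot 6} = \left(20 + 3 \sqrt{3}\right) \frac{1}{7} \cdot \frac{1}{6} \left(4 - 36\right) = \left(20 + 3 \sqrt{3}\right) \frac{1}{7} \cdot \frac{1}{6} \left(-32\right) = \left(20 + 3 \sqrt{3}\right) \left(- \frac{16}{21}\right) = - \frac{320}{21} - \frac{16 \sqrt{3}}{7}$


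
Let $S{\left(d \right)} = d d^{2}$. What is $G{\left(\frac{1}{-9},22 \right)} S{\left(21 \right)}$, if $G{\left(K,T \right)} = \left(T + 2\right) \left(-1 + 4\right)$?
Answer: $666792$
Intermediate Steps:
$S{\left(d \right)} = d^{3}$
$G{\left(K,T \right)} = 6 + 3 T$ ($G{\left(K,T \right)} = \left(2 + T\right) 3 = 6 + 3 T$)
$G{\left(\frac{1}{-9},22 \right)} S{\left(21 \right)} = \left(6 + 3 \cdot 22\right) 21^{3} = \left(6 + 66\right) 9261 = 72 \cdot 9261 = 666792$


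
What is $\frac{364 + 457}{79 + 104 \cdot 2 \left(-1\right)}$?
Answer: $- \frac{821}{129} \approx -6.3643$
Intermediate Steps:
$\frac{364 + 457}{79 + 104 \cdot 2 \left(-1\right)} = \frac{821}{79 + 104 \left(-2\right)} = \frac{821}{79 - 208} = \frac{821}{-129} = 821 \left(- \frac{1}{129}\right) = - \frac{821}{129}$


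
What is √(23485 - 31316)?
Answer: I*√7831 ≈ 88.493*I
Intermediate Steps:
√(23485 - 31316) = √(-7831) = I*√7831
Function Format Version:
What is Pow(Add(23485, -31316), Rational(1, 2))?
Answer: Mul(I, Pow(7831, Rational(1, 2))) ≈ Mul(88.493, I)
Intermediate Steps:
Pow(Add(23485, -31316), Rational(1, 2)) = Pow(-7831, Rational(1, 2)) = Mul(I, Pow(7831, Rational(1, 2)))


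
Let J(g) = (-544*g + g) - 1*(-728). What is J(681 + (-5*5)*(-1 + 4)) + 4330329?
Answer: 4001999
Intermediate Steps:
J(g) = 728 - 543*g (J(g) = -543*g + 728 = 728 - 543*g)
J(681 + (-5*5)*(-1 + 4)) + 4330329 = (728 - 543*(681 + (-5*5)*(-1 + 4))) + 4330329 = (728 - 543*(681 - 25*3)) + 4330329 = (728 - 543*(681 - 75)) + 4330329 = (728 - 543*606) + 4330329 = (728 - 329058) + 4330329 = -328330 + 4330329 = 4001999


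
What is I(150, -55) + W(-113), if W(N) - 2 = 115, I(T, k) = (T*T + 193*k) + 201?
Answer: 12203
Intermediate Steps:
I(T, k) = 201 + T**2 + 193*k (I(T, k) = (T**2 + 193*k) + 201 = 201 + T**2 + 193*k)
W(N) = 117 (W(N) = 2 + 115 = 117)
I(150, -55) + W(-113) = (201 + 150**2 + 193*(-55)) + 117 = (201 + 22500 - 10615) + 117 = 12086 + 117 = 12203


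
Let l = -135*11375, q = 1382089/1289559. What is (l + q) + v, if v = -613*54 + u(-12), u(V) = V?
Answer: -2022980114012/1289559 ≈ -1.5687e+6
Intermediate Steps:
q = 1382089/1289559 (q = 1382089*(1/1289559) = 1382089/1289559 ≈ 1.0718)
v = -33114 (v = -613*54 - 12 = -33102 - 12 = -33114)
l = -1535625
(l + q) + v = (-1535625 + 1382089/1289559) - 33114 = -1980277657286/1289559 - 33114 = -2022980114012/1289559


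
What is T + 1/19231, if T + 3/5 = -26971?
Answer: -2593454193/96155 ≈ -26972.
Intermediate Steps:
T = -134858/5 (T = -3/5 - 26971 = -134858/5 ≈ -26972.)
T + 1/19231 = -134858/5 + 1/19231 = -2593454193/96155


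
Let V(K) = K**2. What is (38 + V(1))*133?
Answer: 5187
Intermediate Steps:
(38 + V(1))*133 = (38 + 1**2)*133 = (38 + 1)*133 = 39*133 = 5187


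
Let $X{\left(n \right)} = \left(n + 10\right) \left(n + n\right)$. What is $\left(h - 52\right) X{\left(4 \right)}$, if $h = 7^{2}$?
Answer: $-336$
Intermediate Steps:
$X{\left(n \right)} = 2 n \left(10 + n\right)$ ($X{\left(n \right)} = \left(10 + n\right) 2 n = 2 n \left(10 + n\right)$)
$h = 49$
$\left(h - 52\right) X{\left(4 \right)} = \left(49 - 52\right) 2 \cdot 4 \left(10 + 4\right) = - 3 \cdot 2 \cdot 4 \cdot 14 = \left(-3\right) 112 = -336$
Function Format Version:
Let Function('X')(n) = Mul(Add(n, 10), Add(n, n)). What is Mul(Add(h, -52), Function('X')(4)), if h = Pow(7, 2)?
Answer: -336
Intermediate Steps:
Function('X')(n) = Mul(2, n, Add(10, n)) (Function('X')(n) = Mul(Add(10, n), Mul(2, n)) = Mul(2, n, Add(10, n)))
h = 49
Mul(Add(h, -52), Function('X')(4)) = Mul(Add(49, -52), Mul(2, 4, Add(10, 4))) = Mul(-3, Mul(2, 4, 14)) = Mul(-3, 112) = -336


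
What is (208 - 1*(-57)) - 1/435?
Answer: 115274/435 ≈ 265.00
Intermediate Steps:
(208 - 1*(-57)) - 1/435 = (208 + 57) - 1*1/435 = 265 - 1/435 = 115274/435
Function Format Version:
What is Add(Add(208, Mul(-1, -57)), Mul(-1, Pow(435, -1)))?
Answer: Rational(115274, 435) ≈ 265.00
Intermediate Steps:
Add(Add(208, Mul(-1, -57)), Mul(-1, Pow(435, -1))) = Add(Add(208, 57), Mul(-1, Rational(1, 435))) = Add(265, Rational(-1, 435)) = Rational(115274, 435)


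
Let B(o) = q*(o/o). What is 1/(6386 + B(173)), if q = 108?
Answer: 1/6494 ≈ 0.00015399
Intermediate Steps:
B(o) = 108 (B(o) = 108*(o/o) = 108*1 = 108)
1/(6386 + B(173)) = 1/(6386 + 108) = 1/6494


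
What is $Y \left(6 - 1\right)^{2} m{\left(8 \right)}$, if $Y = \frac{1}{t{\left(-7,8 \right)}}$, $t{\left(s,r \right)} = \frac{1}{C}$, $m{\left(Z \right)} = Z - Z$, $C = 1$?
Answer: $0$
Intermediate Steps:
$m{\left(Z \right)} = 0$
$t{\left(s,r \right)} = 1$ ($t{\left(s,r \right)} = 1^{-1} = 1$)
$Y = 1$ ($Y = 1^{-1} = 1$)
$Y \left(6 - 1\right)^{2} m{\left(8 \right)} = 1 \left(6 - 1\right)^{2} \cdot 0 = 1 \cdot 5^{2} \cdot 0 = 1 \cdot 25 \cdot 0 = 25 \cdot 0 = 0$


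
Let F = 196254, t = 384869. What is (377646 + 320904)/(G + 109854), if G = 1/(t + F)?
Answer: 405943471650/63838686043 ≈ 6.3589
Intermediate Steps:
G = 1/581123 (G = 1/(384869 + 196254) = 1/581123 ≈ 1.7208e-6)
(377646 + 320904)/(G + 109854) = (377646 + 320904)/(1/581123 + 109854) = 698550/(63838686043/581123) = 698550*(581123/63838686043) = 405943471650/63838686043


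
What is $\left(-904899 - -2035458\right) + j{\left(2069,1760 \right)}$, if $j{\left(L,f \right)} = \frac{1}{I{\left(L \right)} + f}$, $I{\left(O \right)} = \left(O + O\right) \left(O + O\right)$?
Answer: $\frac{19360601285437}{17124804} \approx 1.1306 \cdot 10^{6}$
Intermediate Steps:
$I{\left(O \right)} = 4 O^{2}$ ($I{\left(O \right)} = 2 O 2 O = 4 O^{2}$)
$j{\left(L,f \right)} = \frac{1}{f + 4 L^{2}}$ ($j{\left(L,f \right)} = \frac{1}{4 L^{2} + f} = \frac{1}{f + 4 L^{2}}$)
$\left(-904899 - -2035458\right) + j{\left(2069,1760 \right)} = \left(-904899 - -2035458\right) + \frac{1}{1760 + 4 \cdot 2069^{2}} = \left(-904899 + 2035458\right) + \frac{1}{1760 + 4 \cdot 4280761} = 1130559 + \frac{1}{1760 + 17123044} = 1130559 + \frac{1}{17124804} = \frac{19360601285437}{17124804}$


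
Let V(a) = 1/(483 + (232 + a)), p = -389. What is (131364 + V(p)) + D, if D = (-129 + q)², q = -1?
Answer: 48334065/326 ≈ 1.4826e+5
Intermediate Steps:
V(a) = 1/(715 + a)
D = 16900 (D = (-129 - 1)² = (-130)² = 16900)
(131364 + V(p)) + D = (131364 + 1/(715 - 389)) + 16900 = (131364 + 1/326) + 16900 = 42824665/326 + 16900 = 48334065/326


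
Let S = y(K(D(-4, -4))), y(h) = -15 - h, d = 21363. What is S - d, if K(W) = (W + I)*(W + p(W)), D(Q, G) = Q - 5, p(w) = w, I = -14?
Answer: -21792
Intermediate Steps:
D(Q, G) = -5 + Q
K(W) = 2*W*(-14 + W) (K(W) = (W - 14)*(W + W) = (-14 + W)*(2*W) = 2*W*(-14 + W))
S = -429 (S = -15 - 2*(-5 - 4)*(-14 + (-5 - 4)) = -15 - 2*(-9)*(-14 - 9) = -15 - 2*(-9)*(-23) = -15 - 1*414 = -15 - 414 = -429)
S - d = -429 - 1*21363 = -429 - 21363 = -21792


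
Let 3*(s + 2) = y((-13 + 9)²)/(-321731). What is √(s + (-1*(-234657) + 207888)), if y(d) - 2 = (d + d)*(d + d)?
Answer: √45807995945674021/321731 ≈ 665.24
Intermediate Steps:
y(d) = 2 + 4*d² (y(d) = 2 + (d + d)*(d + d) = 2 + (2*d)*(2*d) = 2 + 4*d²)
s = -643804/321731 (s = -2 + ((2 + 4*((-13 + 9)²)²)/(-321731))/3 = -2 + ((2 + 4*((-4)²)²)*(-1/321731))/3 = -2 + ((2 + 4*16²)*(-1/321731))/3 = -2 + ((2 + 4*256)*(-1/321731))/3 = -2 + ((2 + 1024)*(-1/321731))/3 = -2 + (1026*(-1/321731))/3 = -2 + (⅓)*(-1026/321731) = -2 - 342/321731 = -643804/321731 ≈ -2.0011)
√(s + (-1*(-234657) + 207888)) = √(-643804/321731 + (-1*(-234657) + 207888)) = √(-643804/321731 + (234657 + 207888)) = √(-643804/321731 + 442545) = √(142379801591/321731) = √45807995945674021/321731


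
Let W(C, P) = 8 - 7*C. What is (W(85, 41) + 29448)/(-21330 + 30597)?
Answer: 28861/9267 ≈ 3.1144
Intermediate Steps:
(W(85, 41) + 29448)/(-21330 + 30597) = ((8 - 7*85) + 29448)/(-21330 + 30597) = ((8 - 595) + 29448)/9267 = (-587 + 29448)*(1/9267) = 28861*(1/9267) = 28861/9267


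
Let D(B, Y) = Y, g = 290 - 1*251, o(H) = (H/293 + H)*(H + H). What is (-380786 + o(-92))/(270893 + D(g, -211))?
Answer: -53296733/39654913 ≈ -1.3440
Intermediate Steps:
o(H) = 588*H²/293 (o(H) = (H*(1/293) + H)*(2*H) = (H/293 + H)*(2*H) = (294*H/293)*(2*H) = 588*H²/293)
g = 39 (g = 290 - 251 = 39)
(-380786 + o(-92))/(270893 + D(g, -211)) = (-380786 + (588/293)*(-92)²)/(270893 - 211) = (-380786 + (588/293)*8464)/270682 = (-380786 + 4976832/293)*(1/270682) = -106593466/293*1/270682 = -53296733/39654913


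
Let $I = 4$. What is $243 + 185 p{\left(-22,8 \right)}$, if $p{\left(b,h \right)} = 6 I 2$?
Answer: $9123$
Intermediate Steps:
$p{\left(b,h \right)} = 48$ ($p{\left(b,h \right)} = 6 \cdot 4 \cdot 2 = 24 \cdot 2 = 48$)
$243 + 185 p{\left(-22,8 \right)} = 243 + 185 \cdot 48 = 243 + 8880 = 9123$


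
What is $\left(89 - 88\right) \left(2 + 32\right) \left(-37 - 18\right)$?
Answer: $-1870$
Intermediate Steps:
$\left(89 - 88\right) \left(2 + 32\right) \left(-37 - 18\right) = 1 \cdot 34 \left(-37 - 18\right) = 1 \cdot 34 \left(-55\right) = 1 \left(-1870\right) = -1870$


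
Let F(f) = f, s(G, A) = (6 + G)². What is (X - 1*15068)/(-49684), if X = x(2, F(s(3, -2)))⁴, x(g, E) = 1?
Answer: 15067/49684 ≈ 0.30326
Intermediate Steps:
X = 1 (X = 1⁴ = 1)
(X - 1*15068)/(-49684) = (1 - 1*15068)/(-49684) = (1 - 15068)*(-1/49684) = -15067*(-1/49684) = 15067/49684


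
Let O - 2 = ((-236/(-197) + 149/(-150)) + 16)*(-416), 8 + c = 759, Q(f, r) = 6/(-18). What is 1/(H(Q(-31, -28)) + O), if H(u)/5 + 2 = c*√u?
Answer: -1473339005400/10969769268749251 - 273239615625*I*√3/10969769268749251 ≈ -0.00013431 - 4.3143e-5*I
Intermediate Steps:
Q(f, r) = -⅓ (Q(f, r) = 6*(-1/18) = -⅓)
c = 751 (c = -8 + 759 = 751)
H(u) = -10 + 3755*√u (H(u) = -10 + 5*(751*√u) = -10 + 3755*√u)
O = -99570626/14775 (O = 2 + ((-236/(-197) + 149/(-150)) + 16)*(-416) = 2 + ((-236*(-1/197) + 149*(-1/150)) + 16)*(-416) = 2 + ((236/197 - 149/150) + 16)*(-416) = 2 + (6047/29550 + 16)*(-416) = 2 + (478847/29550)*(-416) = 2 - 99600176/14775 = -99570626/14775 ≈ -6739.1)
1/(H(Q(-31, -28)) + O) = 1/((-10 + 3755*√(-⅓)) - 99570626/14775) = 1/((-10 + 3755*(I*√3/3)) - 99570626/14775) = 1/((-10 + 3755*I*√3/3) - 99570626/14775) = 1/(-99718376/14775 + 3755*I*√3/3)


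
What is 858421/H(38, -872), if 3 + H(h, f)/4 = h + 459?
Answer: 858421/1976 ≈ 434.42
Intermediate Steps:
H(h, f) = 1824 + 4*h (H(h, f) = -12 + 4*(h + 459) = -12 + 4*(459 + h) = -12 + (1836 + 4*h) = 1824 + 4*h)
858421/H(38, -872) = 858421/(1824 + 4*38) = 858421/(1824 + 152) = 858421/1976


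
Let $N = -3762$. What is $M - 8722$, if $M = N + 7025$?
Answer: $-5459$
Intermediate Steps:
$M = 3263$ ($M = -3762 + 7025 = 3263$)
$M - 8722 = 3263 - 8722 = -5459$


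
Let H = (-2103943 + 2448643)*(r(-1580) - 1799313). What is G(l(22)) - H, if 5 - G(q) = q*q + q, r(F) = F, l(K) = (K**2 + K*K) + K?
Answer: 620766836015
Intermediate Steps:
l(K) = K + 2*K**2 (l(K) = (K**2 + K**2) + K = 2*K**2 + K = K + 2*K**2)
G(q) = 5 - q - q**2 (G(q) = 5 - (q*q + q) = 5 - (q**2 + q) = 5 - (q + q**2) = 5 + (-q - q**2) = 5 - q - q**2)
H = -620767817100 (H = (-2103943 + 2448643)*(-1580 - 1799313) = 344700*(-1800893) = -620767817100)
G(l(22)) - H = (5 - 22*(1 + 2*22) - (22*(1 + 2*22))**2) - 1*(-620767817100) = (5 - 22*(1 + 44) - (22*(1 + 44))**2) + 620767817100 = (5 - 22*45 - (22*45)**2) + 620767817100 = (5 - 1*990 - 1*990**2) + 620767817100 = (5 - 990 - 1*980100) + 620767817100 = (5 - 990 - 980100) + 620767817100 = -981085 + 620767817100 = 620766836015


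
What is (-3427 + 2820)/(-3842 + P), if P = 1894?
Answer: 607/1948 ≈ 0.31160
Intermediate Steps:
(-3427 + 2820)/(-3842 + P) = (-3427 + 2820)/(-3842 + 1894) = -607/(-1948) = -607*(-1/1948) = 607/1948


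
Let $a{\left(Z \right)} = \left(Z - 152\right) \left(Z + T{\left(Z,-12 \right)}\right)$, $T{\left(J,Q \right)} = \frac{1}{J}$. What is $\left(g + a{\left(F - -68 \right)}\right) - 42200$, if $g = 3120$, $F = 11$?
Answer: $- \frac{3542986}{79} \approx -44848.0$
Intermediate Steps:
$a{\left(Z \right)} = \left(-152 + Z\right) \left(Z + \frac{1}{Z}\right)$ ($a{\left(Z \right)} = \left(Z - 152\right) \left(Z + \frac{1}{Z}\right) = \left(-152 + Z\right) \left(Z + \frac{1}{Z}\right)$)
$\left(g + a{\left(F - -68 \right)}\right) - 42200 = \left(3120 - \left(-1 - \left(11 - -68\right)^{2} + \frac{152}{11 - -68} + 152 \left(11 - -68\right)\right)\right) - 42200 = \left(3120 - \left(-1 - \left(11 + 68\right)^{2} + \frac{152}{11 + 68} + 152 \left(11 + 68\right)\right)\right) - 42200 = \left(3120 + \left(1 + 79^{2} - 12008 - \frac{152}{79}\right)\right) - 42200 = \left(3120 + \left(1 + 6241 - 12008 - \frac{152}{79}\right)\right) - 42200 = \left(3120 - \frac{455666}{79}\right) - 42200 = - \frac{209186}{79} - 42200 = - \frac{3542986}{79}$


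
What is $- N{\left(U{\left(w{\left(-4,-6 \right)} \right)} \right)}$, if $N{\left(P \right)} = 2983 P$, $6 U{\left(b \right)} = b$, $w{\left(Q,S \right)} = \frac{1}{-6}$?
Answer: $\frac{2983}{36} \approx 82.861$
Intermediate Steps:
$w{\left(Q,S \right)} = - \frac{1}{6}$
$U{\left(b \right)} = \frac{b}{6}$
$- N{\left(U{\left(w{\left(-4,-6 \right)} \right)} \right)} = - 2983 \cdot \frac{1}{6} \left(- \frac{1}{6}\right) = - \frac{2983 \left(-1\right)}{36} = \left(-1\right) \left(- \frac{2983}{36}\right) = \frac{2983}{36}$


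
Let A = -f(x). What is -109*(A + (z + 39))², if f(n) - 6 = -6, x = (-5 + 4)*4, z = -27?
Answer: -15696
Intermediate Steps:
x = -4 (x = -1*4 = -4)
f(n) = 0 (f(n) = 6 - 6 = 0)
A = 0 (A = -1*0 = 0)
-109*(A + (z + 39))² = -109*(0 + (-27 + 39))² = -109*(0 + 12)² = -109*12² = -109*144 = -15696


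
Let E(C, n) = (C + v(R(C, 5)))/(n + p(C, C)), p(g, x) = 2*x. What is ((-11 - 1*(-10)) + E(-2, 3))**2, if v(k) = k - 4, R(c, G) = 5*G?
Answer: 400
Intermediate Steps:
v(k) = -4 + k
E(C, n) = (21 + C)/(n + 2*C) (E(C, n) = (C + (-4 + 5*5))/(n + 2*C) = (C + (-4 + 25))/(n + 2*C) = (C + 21)/(n + 2*C) = (21 + C)/(n + 2*C))
((-11 - 1*(-10)) + E(-2, 3))**2 = ((-11 - 1*(-10)) + (21 - 2)/(3 + 2*(-2)))**2 = ((-11 + 10) + 19/(3 - 4))**2 = (-1 + 19/(-1))**2 = (-1 - 1*19)**2 = (-1 - 19)**2 = (-20)**2 = 400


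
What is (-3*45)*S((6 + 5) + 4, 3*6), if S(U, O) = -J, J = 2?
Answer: 270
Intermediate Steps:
S(U, O) = -2 (S(U, O) = -1*2 = -2)
(-3*45)*S((6 + 5) + 4, 3*6) = -3*45*(-2) = -135*(-2) = 270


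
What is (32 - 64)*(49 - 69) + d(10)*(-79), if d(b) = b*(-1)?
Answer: 1430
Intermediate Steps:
d(b) = -b
(32 - 64)*(49 - 69) + d(10)*(-79) = (32 - 64)*(49 - 69) - 1*10*(-79) = -32*(-20) - 10*(-79) = 640 + 790 = 1430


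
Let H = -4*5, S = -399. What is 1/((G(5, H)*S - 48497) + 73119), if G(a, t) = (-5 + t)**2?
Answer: -1/224753 ≈ -4.4493e-6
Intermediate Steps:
H = -20
1/((G(5, H)*S - 48497) + 73119) = 1/(((-5 - 20)**2*(-399) - 48497) + 73119) = 1/(((-25)**2*(-399) - 48497) + 73119) = 1/((625*(-399) - 48497) + 73119) = 1/((-249375 - 48497) + 73119) = 1/(-297872 + 73119) = 1/(-224753) = -1/224753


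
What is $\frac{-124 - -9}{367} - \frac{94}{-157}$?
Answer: $\frac{16443}{57619} \approx 0.28537$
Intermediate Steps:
$\frac{-124 - -9}{367} - \frac{94}{-157} = \left(-124 + 9\right) \frac{1}{367} - - \frac{94}{157} = \left(-115\right) \frac{1}{367} + \frac{94}{157} = - \frac{115}{367} + \frac{94}{157} = \frac{16443}{57619}$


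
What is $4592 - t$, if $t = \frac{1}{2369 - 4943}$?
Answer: $\frac{11819809}{2574} \approx 4592.0$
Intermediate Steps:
$t = - \frac{1}{2574}$ ($t = \frac{1}{-2574} = - \frac{1}{2574} \approx -0.0003885$)
$4592 - t = 4592 - - \frac{1}{2574} = 4592 + \frac{1}{2574} = \frac{11819809}{2574}$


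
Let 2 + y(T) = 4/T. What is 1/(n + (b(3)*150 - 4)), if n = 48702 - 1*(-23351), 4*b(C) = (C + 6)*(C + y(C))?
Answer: 2/145673 ≈ 1.3729e-5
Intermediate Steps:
y(T) = -2 + 4/T
b(C) = (6 + C)*(-2 + C + 4/C)/4 (b(C) = ((C + 6)*(C + (-2 + 4/C)))/4 = ((6 + C)*(-2 + C + 4/C))/4 = (6 + C)*(-2 + C + 4/C)/4)
n = 72053 (n = 48702 + 23351 = 72053)
1/(n + (b(3)*150 - 4)) = 1/(72053 + ((-2 + 3 + 6/3 + (¼)*3²)*150 - 4)) = 1/(72053 + ((-2 + 3 + 6*(⅓) + (¼)*9)*150 - 4)) = 1/(72053 + ((-2 + 3 + 2 + 9/4)*150 - 4)) = 1/(72053 + ((21/4)*150 - 4)) = 1/(72053 + (1575/2 - 4)) = 1/(72053 + 1567/2) = 1/(145673/2) = 2/145673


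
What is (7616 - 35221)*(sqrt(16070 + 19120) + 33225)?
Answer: -917176125 - 82815*sqrt(3910) ≈ -9.2235e+8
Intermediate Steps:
(7616 - 35221)*(sqrt(16070 + 19120) + 33225) = -27605*(sqrt(35190) + 33225) = -27605*(3*sqrt(3910) + 33225) = -27605*(33225 + 3*sqrt(3910)) = -917176125 - 82815*sqrt(3910)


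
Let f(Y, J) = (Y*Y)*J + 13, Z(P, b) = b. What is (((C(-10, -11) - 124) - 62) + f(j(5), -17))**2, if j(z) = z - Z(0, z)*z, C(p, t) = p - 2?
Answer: 48790225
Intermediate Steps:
C(p, t) = -2 + p
j(z) = z - z**2 (j(z) = z - z*z = z - z**2)
f(Y, J) = 13 + J*Y**2 (f(Y, J) = Y**2*J + 13 = J*Y**2 + 13 = 13 + J*Y**2)
(((C(-10, -11) - 124) - 62) + f(j(5), -17))**2 = ((((-2 - 10) - 124) - 62) + (13 - 17*25*(1 - 1*5)**2))**2 = (((-12 - 124) - 62) + (13 - 17*25*(1 - 5)**2))**2 = ((-136 - 62) + (13 - 17*(5*(-4))**2))**2 = (-198 + (13 - 17*(-20)**2))**2 = (-198 + (13 - 17*400))**2 = (-198 + (13 - 6800))**2 = (-198 - 6787)**2 = (-6985)**2 = 48790225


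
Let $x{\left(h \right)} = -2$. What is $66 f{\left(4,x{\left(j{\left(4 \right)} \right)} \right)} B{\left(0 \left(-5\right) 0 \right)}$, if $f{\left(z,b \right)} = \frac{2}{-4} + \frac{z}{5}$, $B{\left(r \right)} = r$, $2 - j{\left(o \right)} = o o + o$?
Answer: $0$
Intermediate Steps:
$j{\left(o \right)} = 2 - o - o^{2}$ ($j{\left(o \right)} = 2 - \left(o o + o\right) = 2 - \left(o^{2} + o\right) = 2 - \left(o + o^{2}\right) = 2 - o - o^{2}$)
$f{\left(z,b \right)} = - \frac{1}{2} + \frac{z}{5}$ ($f{\left(z,b \right)} = 2 \left(- \frac{1}{4}\right) + z \frac{1}{5} = - \frac{1}{2} + \frac{z}{5}$)
$66 f{\left(4,x{\left(j{\left(4 \right)} \right)} \right)} B{\left(0 \left(-5\right) 0 \right)} = 66 \left(- \frac{1}{2} + \frac{1}{5} \cdot 4\right) 0 \left(-5\right) 0 = 66 \left(- \frac{1}{2} + \frac{4}{5}\right) 0 \cdot 0 = 66 \cdot \frac{3}{10} \cdot 0 = \frac{99}{5} \cdot 0 = 0$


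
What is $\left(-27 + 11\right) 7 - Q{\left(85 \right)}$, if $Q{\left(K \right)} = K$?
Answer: $-197$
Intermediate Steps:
$\left(-27 + 11\right) 7 - Q{\left(85 \right)} = \left(-27 + 11\right) 7 - 85 = \left(-16\right) 7 - 85 = -112 - 85 = -197$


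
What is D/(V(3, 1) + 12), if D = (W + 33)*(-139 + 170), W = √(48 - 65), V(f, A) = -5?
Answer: 1023/7 + 31*I*√17/7 ≈ 146.14 + 18.259*I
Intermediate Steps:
W = I*√17 (W = √(-17) = I*√17 ≈ 4.1231*I)
D = 1023 + 31*I*√17 (D = (I*√17 + 33)*(-139 + 170) = (33 + I*√17)*31 = 1023 + 31*I*√17 ≈ 1023.0 + 127.82*I)
D/(V(3, 1) + 12) = (1023 + 31*I*√17)/(-5 + 12) = (1023 + 31*I*√17)/7 = (1023 + 31*I*√17)*(⅐) = 1023/7 + 31*I*√17/7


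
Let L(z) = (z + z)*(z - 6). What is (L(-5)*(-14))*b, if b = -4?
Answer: 6160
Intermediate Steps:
L(z) = 2*z*(-6 + z) (L(z) = (2*z)*(-6 + z) = 2*z*(-6 + z))
(L(-5)*(-14))*b = ((2*(-5)*(-6 - 5))*(-14))*(-4) = ((2*(-5)*(-11))*(-14))*(-4) = (110*(-14))*(-4) = -1540*(-4) = 6160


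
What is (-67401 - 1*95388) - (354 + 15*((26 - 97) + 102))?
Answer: -163608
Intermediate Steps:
(-67401 - 1*95388) - (354 + 15*((26 - 97) + 102)) = (-67401 - 95388) - (354 + 15*(-71 + 102)) = -162789 - (354 + 15*31) = -162789 - (354 + 465) = -162789 - 1*819 = -162789 - 819 = -163608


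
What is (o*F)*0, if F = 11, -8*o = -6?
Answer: 0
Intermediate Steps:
o = ¾ (o = -⅛*(-6) = ¾ ≈ 0.75000)
(o*F)*0 = ((¾)*11)*0 = (33/4)*0 = 0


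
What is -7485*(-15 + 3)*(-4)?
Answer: -359280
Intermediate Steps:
-7485*(-15 + 3)*(-4) = -(-89820)*(-4) = -7485*48 = -359280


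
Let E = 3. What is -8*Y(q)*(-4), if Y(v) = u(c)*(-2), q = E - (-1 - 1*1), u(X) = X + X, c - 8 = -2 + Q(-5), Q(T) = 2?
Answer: -1024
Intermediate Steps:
c = 8 (c = 8 + (-2 + 2) = 8 + 0 = 8)
u(X) = 2*X
q = 5 (q = 3 - (-1 - 1*1) = 3 - (-1 - 1) = 3 - 1*(-2) = 3 + 2 = 5)
Y(v) = -32 (Y(v) = (2*8)*(-2) = 16*(-2) = -32)
-8*Y(q)*(-4) = -8*(-32)*(-4) = 256*(-4) = -1024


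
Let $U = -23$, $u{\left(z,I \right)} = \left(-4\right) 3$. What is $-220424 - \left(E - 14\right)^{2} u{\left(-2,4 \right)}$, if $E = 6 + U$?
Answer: $-208892$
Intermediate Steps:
$u{\left(z,I \right)} = -12$
$E = -17$ ($E = 6 - 23 = -17$)
$-220424 - \left(E - 14\right)^{2} u{\left(-2,4 \right)} = -220424 - \left(-17 - 14\right)^{2} \left(-12\right) = -220424 - \left(-31\right)^{2} \left(-12\right) = -220424 - 961 \left(-12\right) = -220424 - -11532 = -220424 + 11532 = -208892$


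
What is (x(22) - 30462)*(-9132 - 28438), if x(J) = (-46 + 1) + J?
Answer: 1145321450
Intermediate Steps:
x(J) = -45 + J
(x(22) - 30462)*(-9132 - 28438) = ((-45 + 22) - 30462)*(-9132 - 28438) = (-23 - 30462)*(-37570) = -30485*(-37570) = 1145321450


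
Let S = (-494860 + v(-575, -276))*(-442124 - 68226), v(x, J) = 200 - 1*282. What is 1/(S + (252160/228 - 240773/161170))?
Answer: 9186690/2320499565908925739 ≈ 3.9589e-12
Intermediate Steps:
v(x, J) = -82 (v(x, J) = 200 - 282 = -82)
S = 252593649700 (S = (-494860 - 82)*(-442124 - 68226) = -494942*(-510350) = 252593649700)
1/(S + (252160/228 - 240773/161170)) = 1/(252593649700 + (252160/228 - 240773/161170)) = 1/(252593649700 + (252160*(1/228) - 240773*1/161170)) = 1/(252593649700 + (63040/57 - 240773/161170)) = 1/(252593649700 + 10146432739/9186690) = 1/(2320499565908925739/9186690) = 9186690/2320499565908925739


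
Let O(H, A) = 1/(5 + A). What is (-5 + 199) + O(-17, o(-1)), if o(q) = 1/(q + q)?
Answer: 1748/9 ≈ 194.22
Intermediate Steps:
o(q) = 1/(2*q)
(-5 + 199) + O(-17, o(-1)) = (-5 + 199) + 1/(5 + (½)/(-1)) = 194 + 1/(5 + (½)*(-1)) = 194 + 1/(5 - ½) = 194 + 1/(9/2) = 194 + 2/9 = 1748/9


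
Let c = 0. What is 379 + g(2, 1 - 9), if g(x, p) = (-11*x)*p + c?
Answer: 555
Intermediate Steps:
g(x, p) = -11*p*x (g(x, p) = (-11*x)*p + 0 = -11*p*x + 0 = -11*p*x)
379 + g(2, 1 - 9) = 379 - 11*(1 - 9)*2 = 379 - 11*(-8)*2 = 379 + 176 = 555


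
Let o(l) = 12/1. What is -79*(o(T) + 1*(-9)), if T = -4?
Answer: -237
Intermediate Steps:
o(l) = 12 (o(l) = 12*1 = 12)
-79*(o(T) + 1*(-9)) = -79*(12 + 1*(-9)) = -79*(12 - 9) = -79*3 = -237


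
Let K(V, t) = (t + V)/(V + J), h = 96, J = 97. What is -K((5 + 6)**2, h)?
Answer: -217/218 ≈ -0.99541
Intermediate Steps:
K(V, t) = (V + t)/(97 + V) (K(V, t) = (t + V)/(V + 97) = (V + t)/(97 + V))
-K((5 + 6)**2, h) = -((5 + 6)**2 + 96)/(97 + (5 + 6)**2) = -(11**2 + 96)/(97 + 11**2) = -(121 + 96)/(97 + 121) = -217/218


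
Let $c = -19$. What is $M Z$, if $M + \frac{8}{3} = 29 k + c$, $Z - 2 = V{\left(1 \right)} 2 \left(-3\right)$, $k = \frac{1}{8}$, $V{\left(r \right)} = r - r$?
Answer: $- \frac{433}{12} \approx -36.083$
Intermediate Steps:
$V{\left(r \right)} = 0$
$k = \frac{1}{8} \approx 0.125$
$Z = 2$ ($Z = 2 + 0 \cdot 2 \left(-3\right) = 2 + 0 \left(-3\right) = 2 + 0 = 2$)
$M = - \frac{433}{24}$ ($M = - \frac{8}{3} + \left(29 \cdot \frac{1}{8} - 19\right) = - \frac{8}{3} + \left(\frac{29}{8} - 19\right) = - \frac{8}{3} - \frac{123}{8} = - \frac{433}{24} \approx -18.042$)
$M Z = \left(- \frac{433}{24}\right) 2 = - \frac{433}{12}$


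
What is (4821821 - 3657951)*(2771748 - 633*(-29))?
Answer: 3247319506350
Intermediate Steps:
(4821821 - 3657951)*(2771748 - 633*(-29)) = 1163870*(2771748 + 18357) = 1163870*2790105 = 3247319506350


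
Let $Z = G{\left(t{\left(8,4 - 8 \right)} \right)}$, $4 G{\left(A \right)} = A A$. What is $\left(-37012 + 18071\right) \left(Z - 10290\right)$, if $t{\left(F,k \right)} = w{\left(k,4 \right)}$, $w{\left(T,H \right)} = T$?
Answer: $194827126$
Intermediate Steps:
$t{\left(F,k \right)} = k$
$G{\left(A \right)} = \frac{A^{2}}{4}$ ($G{\left(A \right)} = \frac{A A}{4} = \frac{A^{2}}{4}$)
$Z = 4$ ($Z = \frac{\left(4 - 8\right)^{2}}{4} = \frac{\left(-4\right)^{2}}{4} = \frac{1}{4} \cdot 16 = 4$)
$\left(-37012 + 18071\right) \left(Z - 10290\right) = \left(-37012 + 18071\right) \left(4 - 10290\right) = \left(-18941\right) \left(-10286\right) = 194827126$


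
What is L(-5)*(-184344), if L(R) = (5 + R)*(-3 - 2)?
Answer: 0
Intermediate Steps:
L(R) = -25 - 5*R (L(R) = (5 + R)*(-5) = -25 - 5*R)
L(-5)*(-184344) = (-25 - 5*(-5))*(-184344) = (-25 + 25)*(-184344) = 0*(-184344) = 0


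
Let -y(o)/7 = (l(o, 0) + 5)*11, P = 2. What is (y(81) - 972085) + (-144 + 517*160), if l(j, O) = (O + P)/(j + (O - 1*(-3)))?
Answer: -5339375/6 ≈ -8.8990e+5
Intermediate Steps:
l(j, O) = (2 + O)/(3 + O + j) (l(j, O) = (O + 2)/(j + (O - 1*(-3))) = (2 + O)/(j + (O + 3)) = (2 + O)/(j + (3 + O)) = (2 + O)/(3 + O + j))
y(o) = -385 - 154/(3 + o) (y(o) = -7*((2 + 0)/(3 + 0 + o) + 5)*11 = -7*(2/(3 + o) + 5)*11 = -7*(5 + 2/(3 + o))*11 = -7*(55 + 22/(3 + o)) = -385 - 154/(3 + o))
(y(81) - 972085) + (-144 + 517*160) = (77*(-17 - 5*81)/(3 + 81) - 972085) + (-144 + 517*160) = (77*(-17 - 405)/84 - 972085) + (-144 + 82720) = (77*(1/84)*(-422) - 972085) + 82576 = (-2321/6 - 972085) + 82576 = -5834831/6 + 82576 = -5339375/6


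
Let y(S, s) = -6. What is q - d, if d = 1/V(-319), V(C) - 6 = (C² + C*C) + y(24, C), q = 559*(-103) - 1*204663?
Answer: -53371609281/203522 ≈ -2.6224e+5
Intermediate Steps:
q = -262240 (q = -57577 - 204663 = -262240)
V(C) = 2*C² (V(C) = 6 + ((C² + C*C) - 6) = 6 + ((C² + C²) - 6) = 6 + (2*C² - 6) = 6 + (-6 + 2*C²) = 2*C²)
d = 1/203522 (d = 1/(2*(-319)²) = 1/(2*101761) = 1/203522 ≈ 4.9135e-6)
q - d = -262240 - 1*1/203522 = -262240 - 1/203522 = -53371609281/203522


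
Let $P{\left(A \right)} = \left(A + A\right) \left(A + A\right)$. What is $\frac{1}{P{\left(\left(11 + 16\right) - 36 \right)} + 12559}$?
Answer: $\frac{1}{12883} \approx 7.7622 \cdot 10^{-5}$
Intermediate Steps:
$P{\left(A \right)} = 4 A^{2}$ ($P{\left(A \right)} = 2 A 2 A = 4 A^{2}$)
$\frac{1}{P{\left(\left(11 + 16\right) - 36 \right)} + 12559} = \frac{1}{4 \left(\left(11 + 16\right) - 36\right)^{2} + 12559} = \frac{1}{4 \left(27 - 36\right)^{2} + 12559} = \frac{1}{4 \left(-9\right)^{2} + 12559} = \frac{1}{4 \cdot 81 + 12559} = \frac{1}{324 + 12559} = \frac{1}{12883}$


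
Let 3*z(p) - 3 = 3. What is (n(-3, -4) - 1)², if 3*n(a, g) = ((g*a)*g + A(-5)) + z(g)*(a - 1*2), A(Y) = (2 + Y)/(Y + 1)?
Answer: 58081/144 ≈ 403.34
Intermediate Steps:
A(Y) = (2 + Y)/(1 + Y)
z(p) = 2 (z(p) = 1 + (⅓)*3 = 1 + 1 = 2)
n(a, g) = -13/12 + 2*a/3 + a*g²/3 (n(a, g) = (((g*a)*g + (2 - 5)/(1 - 5)) + 2*(a - 1*2))/3 = (((a*g)*g - 3/(-4)) + 2*(a - 2))/3 = ((a*g² - ¼*(-3)) + 2*(-2 + a))/3 = ((a*g² + ¾) + (-4 + 2*a))/3 = ((¾ + a*g²) + (-4 + 2*a))/3 = (-13/4 + 2*a + a*g²)/3 = -13/12 + 2*a/3 + a*g²/3)
(n(-3, -4) - 1)² = ((-13/12 + (⅔)*(-3) + (⅓)*(-3)*(-4)²) - 1)² = ((-13/12 - 2 + (⅓)*(-3)*16) - 1)² = ((-13/12 - 2 - 16) - 1)² = (-229/12 - 1)² = (-241/12)² = 58081/144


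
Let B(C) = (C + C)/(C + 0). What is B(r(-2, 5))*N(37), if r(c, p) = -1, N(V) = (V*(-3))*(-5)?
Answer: 1110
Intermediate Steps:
N(V) = 15*V (N(V) = -3*V*(-5) = 15*V)
B(C) = 2 (B(C) = (2*C)/C = 2)
B(r(-2, 5))*N(37) = 2*(15*37) = 2*555 = 1110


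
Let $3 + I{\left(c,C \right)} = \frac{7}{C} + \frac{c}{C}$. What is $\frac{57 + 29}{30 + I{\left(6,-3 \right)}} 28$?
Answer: $\frac{1806}{17} \approx 106.24$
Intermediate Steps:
$I{\left(c,C \right)} = -3 + \frac{7}{C} + \frac{c}{C}$ ($I{\left(c,C \right)} = -3 + \left(\frac{7}{C} + \frac{c}{C}\right) = -3 + \frac{7}{C} + \frac{c}{C}$)
$\frac{57 + 29}{30 + I{\left(6,-3 \right)}} 28 = \frac{57 + 29}{30 + \frac{7 + 6 - -9}{-3}} \cdot 28 = \frac{86}{30 - \frac{7 + 6 + 9}{3}} \cdot 28 = \frac{86}{30 - \frac{22}{3}} \cdot 28 = \frac{86}{\frac{68}{3}} \cdot 28 = 86 \cdot \frac{3}{68} \cdot 28 = \frac{129}{34} \cdot 28 = \frac{1806}{17}$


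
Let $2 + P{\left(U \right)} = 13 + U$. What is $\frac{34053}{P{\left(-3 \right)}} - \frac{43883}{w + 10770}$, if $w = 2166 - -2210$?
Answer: $\frac{257707837}{60584} \approx 4253.7$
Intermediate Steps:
$P{\left(U \right)} = 11 + U$ ($P{\left(U \right)} = -2 + \left(13 + U\right) = 11 + U$)
$w = 4376$ ($w = 2166 + 2210 = 4376$)
$\frac{34053}{P{\left(-3 \right)}} - \frac{43883}{w + 10770} = \frac{34053}{11 - 3} - \frac{43883}{4376 + 10770} = \frac{34053}{8} - \frac{43883}{15146} = \frac{257707837}{60584}$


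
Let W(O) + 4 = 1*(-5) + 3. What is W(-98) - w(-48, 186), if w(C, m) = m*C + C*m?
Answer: 17850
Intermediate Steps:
w(C, m) = 2*C*m (w(C, m) = C*m + C*m = 2*C*m)
W(O) = -6 (W(O) = -4 + (1*(-5) + 3) = -4 + (-5 + 3) = -4 - 2 = -6)
W(-98) - w(-48, 186) = -6 - 2*(-48)*186 = -6 - 1*(-17856) = -6 + 17856 = 17850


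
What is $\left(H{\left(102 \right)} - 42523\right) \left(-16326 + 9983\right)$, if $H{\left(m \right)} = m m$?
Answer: $203730817$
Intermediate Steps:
$H{\left(m \right)} = m^{2}$
$\left(H{\left(102 \right)} - 42523\right) \left(-16326 + 9983\right) = \left(102^{2} - 42523\right) \left(-16326 + 9983\right) = \left(10404 - 42523\right) \left(-6343\right) = \left(-32119\right) \left(-6343\right) = 203730817$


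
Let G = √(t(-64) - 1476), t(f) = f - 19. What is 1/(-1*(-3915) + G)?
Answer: 3915/15328784 - I*√1559/15328784 ≈ 0.0002554 - 2.5758e-6*I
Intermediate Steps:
t(f) = -19 + f
G = I*√1559 (G = √((-19 - 64) - 1476) = √(-83 - 1476) = √(-1559) = I*√1559 ≈ 39.484*I)
1/(-1*(-3915) + G) = 1/(-1*(-3915) + I*√1559) = 1/(3915 + I*√1559)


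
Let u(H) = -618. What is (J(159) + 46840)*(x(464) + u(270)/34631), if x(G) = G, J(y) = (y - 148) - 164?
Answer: 750174466042/34631 ≈ 2.1662e+7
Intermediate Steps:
J(y) = -312 + y (J(y) = (-148 + y) - 164 = -312 + y)
(J(159) + 46840)*(x(464) + u(270)/34631) = ((-312 + 159) + 46840)*(464 - 618/34631) = (-153 + 46840)*(464 - 618*1/34631) = 46687*(464 - 618/34631) = 46687*(16068166/34631) = 750174466042/34631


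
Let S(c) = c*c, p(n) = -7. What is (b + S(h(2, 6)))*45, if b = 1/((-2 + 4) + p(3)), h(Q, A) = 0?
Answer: -9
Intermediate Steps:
S(c) = c²
b = -⅕ (b = 1/((-2 + 4) - 7) = 1/(2 - 7) = 1/(-5) = -⅕ ≈ -0.20000)
(b + S(h(2, 6)))*45 = (-⅕ + 0²)*45 = (-⅕ + 0)*45 = -⅕*45 = -9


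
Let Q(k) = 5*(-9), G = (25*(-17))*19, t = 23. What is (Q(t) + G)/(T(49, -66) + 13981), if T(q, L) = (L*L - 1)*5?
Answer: -290/1277 ≈ -0.22709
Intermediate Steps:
T(q, L) = -5 + 5*L² (T(q, L) = (L² - 1)*5 = (-1 + L²)*5 = -5 + 5*L²)
G = -8075 (G = -425*19 = -8075)
Q(k) = -45
(Q(t) + G)/(T(49, -66) + 13981) = (-45 - 8075)/((-5 + 5*(-66)²) + 13981) = -8120/((-5 + 5*4356) + 13981) = -8120/((-5 + 21780) + 13981) = -8120/(21775 + 13981) = -8120/35756 = -8120*1/35756 = -290/1277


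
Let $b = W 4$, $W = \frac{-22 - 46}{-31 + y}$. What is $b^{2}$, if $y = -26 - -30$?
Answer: $\frac{73984}{729} \approx 101.49$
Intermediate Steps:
$y = 4$ ($y = -26 + 30 = 4$)
$W = \frac{68}{27}$ ($W = \frac{-22 - 46}{-31 + 4} = - \frac{68}{-27} = \left(-68\right) \left(- \frac{1}{27}\right) = \frac{68}{27} \approx 2.5185$)
$b = \frac{272}{27}$ ($b = \frac{68}{27} \cdot 4 = \frac{272}{27} \approx 10.074$)
$b^{2} = \left(\frac{272}{27}\right)^{2} = \frac{73984}{729}$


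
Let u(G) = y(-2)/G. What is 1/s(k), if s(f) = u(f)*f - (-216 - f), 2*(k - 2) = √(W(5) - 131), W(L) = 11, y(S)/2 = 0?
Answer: 109/23777 - I*√30/47554 ≈ 0.0045843 - 0.00011518*I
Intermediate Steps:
y(S) = 0 (y(S) = 2*0 = 0)
u(G) = 0 (u(G) = 0/G = 0)
k = 2 + I*√30 (k = 2 + √(11 - 131)/2 = 2 + √(-120)/2 = 2 + (2*I*√30)/2 = 2 + I*√30 ≈ 2.0 + 5.4772*I)
s(f) = 216 + f (s(f) = 0*f - (-216 - f) = 0 + (216 + f) = 216 + f)
1/s(k) = 1/(216 + (2 + I*√30)) = 1/(218 + I*√30)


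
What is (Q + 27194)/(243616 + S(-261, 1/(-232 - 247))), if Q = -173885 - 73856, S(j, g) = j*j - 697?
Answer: -220547/311040 ≈ -0.70906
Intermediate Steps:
S(j, g) = -697 + j² (S(j, g) = j² - 697 = -697 + j²)
Q = -247741
(Q + 27194)/(243616 + S(-261, 1/(-232 - 247))) = (-247741 + 27194)/(243616 + (-697 + (-261)²)) = -220547/(243616 + (-697 + 68121)) = -220547/(243616 + 67424) = -220547/311040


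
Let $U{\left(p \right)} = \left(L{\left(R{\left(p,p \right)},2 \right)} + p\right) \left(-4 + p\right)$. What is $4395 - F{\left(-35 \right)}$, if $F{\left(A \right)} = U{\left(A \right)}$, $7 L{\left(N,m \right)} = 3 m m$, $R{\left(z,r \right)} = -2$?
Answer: $\frac{21678}{7} \approx 3096.9$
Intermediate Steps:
$L{\left(N,m \right)} = \frac{3 m^{2}}{7}$ ($L{\left(N,m \right)} = \frac{3 m m}{7} = \frac{3 m^{2}}{7}$)
$U{\left(p \right)} = \left(-4 + p\right) \left(\frac{12}{7} + p\right)$ ($U{\left(p \right)} = \left(\frac{3 \cdot 2^{2}}{7} + p\right) \left(-4 + p\right) = \left(\frac{3}{7} \cdot 4 + p\right) \left(-4 + p\right) = \left(\frac{12}{7} + p\right) \left(-4 + p\right) = \left(-4 + p\right) \left(\frac{12}{7} + p\right)$)
$F{\left(A \right)} = - \frac{48}{7} + A^{2} - \frac{16 A}{7}$
$4395 - F{\left(-35 \right)} = 4395 - \left(- \frac{48}{7} + \left(-35\right)^{2} - -80\right) = 4395 - \left(- \frac{48}{7} + 1225 + 80\right) = 4395 - \frac{9087}{7} = \frac{21678}{7}$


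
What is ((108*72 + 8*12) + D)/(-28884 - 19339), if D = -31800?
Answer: 23928/48223 ≈ 0.49619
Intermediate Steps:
((108*72 + 8*12) + D)/(-28884 - 19339) = ((108*72 + 8*12) - 31800)/(-28884 - 19339) = ((7776 + 96) - 31800)/(-48223) = (7872 - 31800)*(-1/48223) = -23928*(-1/48223) = 23928/48223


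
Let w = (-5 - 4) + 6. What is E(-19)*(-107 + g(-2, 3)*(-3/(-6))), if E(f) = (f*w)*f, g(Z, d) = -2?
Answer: 116964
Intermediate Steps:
w = -3 (w = -9 + 6 = -3)
E(f) = -3*f² (E(f) = (f*(-3))*f = (-3*f)*f = -3*f²)
E(-19)*(-107 + g(-2, 3)*(-3/(-6))) = (-3*(-19)²)*(-107 - (-6)/(-6)) = (-3*361)*(-107 - (-6)*(-1)/6) = -1083*(-107 - 2*½) = -1083*(-107 - 1) = -1083*(-108) = 116964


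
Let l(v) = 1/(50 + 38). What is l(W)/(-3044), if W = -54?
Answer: -1/267872 ≈ -3.7331e-6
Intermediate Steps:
l(v) = 1/88
l(W)/(-3044) = (1/88)/(-3044) = (1/88)*(-1/3044) = -1/267872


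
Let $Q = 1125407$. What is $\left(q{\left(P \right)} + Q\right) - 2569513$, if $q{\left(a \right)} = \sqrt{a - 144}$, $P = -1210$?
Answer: $-1444106 + i \sqrt{1354} \approx -1.4441 \cdot 10^{6} + 36.797 i$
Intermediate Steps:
$q{\left(a \right)} = \sqrt{-144 + a}$ ($q{\left(a \right)} = \sqrt{a + \left(-290 + 146\right)} = \sqrt{a - 144} = \sqrt{-144 + a}$)
$\left(q{\left(P \right)} + Q\right) - 2569513 = \left(\sqrt{-144 - 1210} + 1125407\right) - 2569513 = \left(\sqrt{-1354} + 1125407\right) - 2569513 = \left(i \sqrt{1354} + 1125407\right) - 2569513 = \left(1125407 + i \sqrt{1354}\right) - 2569513 = -1444106 + i \sqrt{1354}$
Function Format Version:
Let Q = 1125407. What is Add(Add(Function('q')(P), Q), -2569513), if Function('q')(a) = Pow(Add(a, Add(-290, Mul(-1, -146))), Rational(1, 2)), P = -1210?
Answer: Add(-1444106, Mul(I, Pow(1354, Rational(1, 2)))) ≈ Add(-1.4441e+6, Mul(36.797, I))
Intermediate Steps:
Function('q')(a) = Pow(Add(-144, a), Rational(1, 2)) (Function('q')(a) = Pow(Add(a, Add(-290, 146)), Rational(1, 2)) = Pow(Add(a, -144), Rational(1, 2)) = Pow(Add(-144, a), Rational(1, 2)))
Add(Add(Function('q')(P), Q), -2569513) = Add(Add(Pow(Add(-144, -1210), Rational(1, 2)), 1125407), -2569513) = Add(Add(Pow(-1354, Rational(1, 2)), 1125407), -2569513) = Add(Add(Mul(I, Pow(1354, Rational(1, 2))), 1125407), -2569513) = Add(Add(1125407, Mul(I, Pow(1354, Rational(1, 2)))), -2569513) = Add(-1444106, Mul(I, Pow(1354, Rational(1, 2))))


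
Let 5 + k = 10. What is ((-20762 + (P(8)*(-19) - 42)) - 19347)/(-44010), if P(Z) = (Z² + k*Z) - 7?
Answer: 2333/2445 ≈ 0.95419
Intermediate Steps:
k = 5 (k = -5 + 10 = 5)
P(Z) = -7 + Z² + 5*Z (P(Z) = (Z² + 5*Z) - 7 = -7 + Z² + 5*Z)
((-20762 + (P(8)*(-19) - 42)) - 19347)/(-44010) = ((-20762 + ((-7 + 8² + 5*8)*(-19) - 42)) - 19347)/(-44010) = ((-20762 + ((-7 + 64 + 40)*(-19) - 42)) - 19347)*(-1/44010) = ((-20762 + (97*(-19) - 42)) - 19347)*(-1/44010) = ((-20762 + (-1843 - 42)) - 19347)*(-1/44010) = ((-20762 - 1885) - 19347)*(-1/44010) = (-22647 - 19347)*(-1/44010) = -41994*(-1/44010) = 2333/2445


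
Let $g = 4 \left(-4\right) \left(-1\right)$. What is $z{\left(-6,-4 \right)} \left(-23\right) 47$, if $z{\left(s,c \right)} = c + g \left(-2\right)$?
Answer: $38916$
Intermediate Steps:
$g = 16$ ($g = \left(-16\right) \left(-1\right) = 16$)
$z{\left(s,c \right)} = -32 + c$ ($z{\left(s,c \right)} = c + 16 \left(-2\right) = c - 32 = -32 + c$)
$z{\left(-6,-4 \right)} \left(-23\right) 47 = \left(-32 - 4\right) \left(-23\right) 47 = \left(-36\right) \left(-23\right) 47 = 828 \cdot 47 = 38916$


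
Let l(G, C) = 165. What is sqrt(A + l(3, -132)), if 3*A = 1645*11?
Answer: 13*sqrt(330)/3 ≈ 78.719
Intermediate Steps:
A = 18095/3 (A = (1645*11)/3 = (1/3)*18095 = 18095/3 ≈ 6031.7)
sqrt(A + l(3, -132)) = sqrt(18095/3 + 165) = sqrt(18590/3) = 13*sqrt(330)/3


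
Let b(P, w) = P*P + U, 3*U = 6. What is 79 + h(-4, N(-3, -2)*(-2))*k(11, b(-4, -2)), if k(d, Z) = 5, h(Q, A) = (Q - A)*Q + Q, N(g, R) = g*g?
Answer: -221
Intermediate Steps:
N(g, R) = g**2
U = 2 (U = (1/3)*6 = 2)
b(P, w) = 2 + P**2 (b(P, w) = P*P + 2 = P**2 + 2 = 2 + P**2)
h(Q, A) = Q + Q*(Q - A) (h(Q, A) = Q*(Q - A) + Q = Q + Q*(Q - A))
79 + h(-4, N(-3, -2)*(-2))*k(11, b(-4, -2)) = 79 - 4*(1 - 4 - (-3)**2*(-2))*5 = 79 - 4*(1 - 4 - 9*(-2))*5 = 79 - 4*(1 - 4 - 1*(-18))*5 = 79 - 4*(1 - 4 + 18)*5 = 79 - 4*15*5 = 79 - 60*5 = 79 - 300 = -221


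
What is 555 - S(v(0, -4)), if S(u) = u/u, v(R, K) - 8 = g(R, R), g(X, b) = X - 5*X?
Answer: 554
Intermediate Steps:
g(X, b) = -4*X
v(R, K) = 8 - 4*R
S(u) = 1
555 - S(v(0, -4)) = 555 - 1*1 = 555 - 1 = 554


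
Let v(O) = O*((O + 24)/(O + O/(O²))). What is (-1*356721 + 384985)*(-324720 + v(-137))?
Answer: -86164433377204/9385 ≈ -9.1811e+9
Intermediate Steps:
v(O) = O*(24 + O)/(O + 1/O) (v(O) = O*((24 + O)/(O + O/O²)) = O*((24 + O)/(O + 1/O)) = O*(24 + O)/(O + 1/O))
(-1*356721 + 384985)*(-324720 + v(-137)) = (-1*356721 + 384985)*(-324720 + (-137)²*(24 - 137)/(1 + (-137)²)) = (-356721 + 384985)*(-324720 + 18769*(-113)/(1 + 18769)) = 28264*(-324720 + 18769*(-113)/18770) = 28264*(-324720 + 18769*(1/18770)*(-113)) = 28264*(-324720 - 2120897/18770) = 28264*(-6097115297/18770) = -86164433377204/9385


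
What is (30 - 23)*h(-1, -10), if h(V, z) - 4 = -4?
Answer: 0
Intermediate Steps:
h(V, z) = 0 (h(V, z) = 4 - 4 = 0)
(30 - 23)*h(-1, -10) = (30 - 23)*0 = 7*0 = 0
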